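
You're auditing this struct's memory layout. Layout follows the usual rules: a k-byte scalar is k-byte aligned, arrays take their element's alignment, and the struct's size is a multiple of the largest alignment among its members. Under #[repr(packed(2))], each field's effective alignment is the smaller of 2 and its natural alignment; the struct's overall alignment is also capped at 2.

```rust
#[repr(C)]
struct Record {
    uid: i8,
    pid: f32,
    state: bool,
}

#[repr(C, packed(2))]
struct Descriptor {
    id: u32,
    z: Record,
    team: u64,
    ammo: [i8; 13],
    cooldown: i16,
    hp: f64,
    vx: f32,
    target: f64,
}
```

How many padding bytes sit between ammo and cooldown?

1

Record: uid at 0 (size 1, align 1) → ends 1; pad 3 to align 4 for pid; pid at 4 (size 4, align 4) → ends 8; state at 8 (size 1, align 1) → ends 9; tail pad 3 to reach multiple of 4; total 12 bytes, alignment 4
id at 0 (size 4, align 2) → ends 4
z at 4 (size 12, align 2) → ends 16
team at 16 (size 8, align 2) → ends 24
ammo at 24 (size 13, align 1) → ends 37
pad 1 to align 2 for cooldown
cooldown at 38 (size 2, align 2) → ends 40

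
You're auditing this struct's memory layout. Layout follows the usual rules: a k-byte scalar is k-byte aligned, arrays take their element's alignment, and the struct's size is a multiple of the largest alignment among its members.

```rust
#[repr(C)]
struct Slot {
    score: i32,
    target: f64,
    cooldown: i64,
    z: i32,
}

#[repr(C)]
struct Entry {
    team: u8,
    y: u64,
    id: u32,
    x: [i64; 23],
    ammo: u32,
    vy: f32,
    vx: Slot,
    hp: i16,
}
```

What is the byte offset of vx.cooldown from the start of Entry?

Slot: @0: score [4B, align 4] → 4; +4 pad (align 8); @8: target [8B, align 8] → 16; @16: cooldown [8B, align 8] → 24; @24: z [4B, align 4] → 28; +4 tail pad (align 8); size 32, align 8
@0: team [1B, align 1] → 1
+7 pad (align 8)
@8: y [8B, align 8] → 16
@16: id [4B, align 4] → 20
+4 pad (align 8)
@24: x [184B, align 8] → 208
@208: ammo [4B, align 4] → 212
@212: vy [4B, align 4] → 216
@216: vx [32B, align 8] → 248
within Slot: cooldown at 16
216 + 16 = 232

232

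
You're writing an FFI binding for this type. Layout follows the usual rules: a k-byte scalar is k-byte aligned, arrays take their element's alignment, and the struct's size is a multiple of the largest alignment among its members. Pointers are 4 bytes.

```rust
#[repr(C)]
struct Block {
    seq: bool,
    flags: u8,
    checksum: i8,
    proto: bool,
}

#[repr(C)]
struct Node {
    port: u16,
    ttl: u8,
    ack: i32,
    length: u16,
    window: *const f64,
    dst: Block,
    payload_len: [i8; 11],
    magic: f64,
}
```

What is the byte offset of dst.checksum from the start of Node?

Block: @0: seq [1B, align 1] → 1; @1: flags [1B, align 1] → 2; @2: checksum [1B, align 1] → 3; @3: proto [1B, align 1] → 4; size 4, align 1
@0: port [2B, align 2] → 2
@2: ttl [1B, align 1] → 3
+1 pad (align 4)
@4: ack [4B, align 4] → 8
@8: length [2B, align 2] → 10
+2 pad (align 4)
@12: window [4B, align 4] → 16
@16: dst [4B, align 1] → 20
within Block: checksum at 2
16 + 2 = 18

18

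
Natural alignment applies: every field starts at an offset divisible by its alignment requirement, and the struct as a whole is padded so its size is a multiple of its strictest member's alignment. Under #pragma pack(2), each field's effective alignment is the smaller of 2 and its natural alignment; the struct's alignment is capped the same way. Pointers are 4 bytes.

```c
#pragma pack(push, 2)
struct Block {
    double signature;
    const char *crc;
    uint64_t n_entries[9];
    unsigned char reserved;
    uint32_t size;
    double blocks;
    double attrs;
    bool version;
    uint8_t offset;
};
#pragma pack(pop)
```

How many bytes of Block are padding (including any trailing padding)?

1

0..8  signature  (8B, 2-aligned)
8..12  crc  (4B, 2-aligned)
12..84  n_entries  (72B, 2-aligned)
84..85  reserved  (1B, 1-aligned)
85..86  -- padding (1B)
86..90  size  (4B, 2-aligned)
90..98  blocks  (8B, 2-aligned)
98..106  attrs  (8B, 2-aligned)
106..107  version  (1B, 1-aligned)
107..108  offset  (1B, 1-aligned)
sizeof = 108, alignof = 2
data bytes 107, size 108 → padding 1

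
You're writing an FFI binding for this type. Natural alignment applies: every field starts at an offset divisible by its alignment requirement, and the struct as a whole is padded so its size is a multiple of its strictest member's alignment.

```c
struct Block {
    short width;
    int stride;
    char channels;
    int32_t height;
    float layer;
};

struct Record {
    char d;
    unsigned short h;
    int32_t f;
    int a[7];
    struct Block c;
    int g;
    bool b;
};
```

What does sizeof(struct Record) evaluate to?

Block: width at 0 (size 2, align 2) → ends 2; pad 2 to align 4 for stride; stride at 4 (size 4, align 4) → ends 8; channels at 8 (size 1, align 1) → ends 9; pad 3 to align 4 for height; height at 12 (size 4, align 4) → ends 16; layer at 16 (size 4, align 4) → ends 20; total 20 bytes, alignment 4
d at 0 (size 1, align 1) → ends 1
pad 1 to align 2 for h
h at 2 (size 2, align 2) → ends 4
f at 4 (size 4, align 4) → ends 8
a at 8 (size 28, align 4) → ends 36
c at 36 (size 20, align 4) → ends 56
g at 56 (size 4, align 4) → ends 60
b at 60 (size 1, align 1) → ends 61
tail pad 3 to reach multiple of 4
total 64 bytes, alignment 4

64 bytes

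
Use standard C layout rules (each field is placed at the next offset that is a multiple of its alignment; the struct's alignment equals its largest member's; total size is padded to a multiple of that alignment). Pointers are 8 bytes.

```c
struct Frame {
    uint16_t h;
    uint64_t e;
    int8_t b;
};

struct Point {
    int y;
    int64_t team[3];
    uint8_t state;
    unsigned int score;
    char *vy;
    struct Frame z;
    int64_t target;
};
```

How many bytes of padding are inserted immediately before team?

4

Frame: @0: h [2B, align 2] → 2; +6 pad (align 8); @8: e [8B, align 8] → 16; @16: b [1B, align 1] → 17; +7 tail pad (align 8); size 24, align 8
@0: y [4B, align 4] → 4
+4 pad (align 8)
@8: team [24B, align 8] → 32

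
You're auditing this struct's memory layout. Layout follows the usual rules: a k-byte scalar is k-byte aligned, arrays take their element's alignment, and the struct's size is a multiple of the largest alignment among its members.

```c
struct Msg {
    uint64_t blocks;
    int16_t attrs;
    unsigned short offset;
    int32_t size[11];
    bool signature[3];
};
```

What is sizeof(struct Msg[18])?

1152

0..8  blocks  (8B, 8-aligned)
8..10  attrs  (2B, 2-aligned)
10..12  offset  (2B, 2-aligned)
12..56  size  (44B, 4-aligned)
56..59  signature  (3B, 1-aligned)
59..64  -- tail padding (5B)
sizeof = 64, alignof = 8
array of 18: 18 × 64 = 1152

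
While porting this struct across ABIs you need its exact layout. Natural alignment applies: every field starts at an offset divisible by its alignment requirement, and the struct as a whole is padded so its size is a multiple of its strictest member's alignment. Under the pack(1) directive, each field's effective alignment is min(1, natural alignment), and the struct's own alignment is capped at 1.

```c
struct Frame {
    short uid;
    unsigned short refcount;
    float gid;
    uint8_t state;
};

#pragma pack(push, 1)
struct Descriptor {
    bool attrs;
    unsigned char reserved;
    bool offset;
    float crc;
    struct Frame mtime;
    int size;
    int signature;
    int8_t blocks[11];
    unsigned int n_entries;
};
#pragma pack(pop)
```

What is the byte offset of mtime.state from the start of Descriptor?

15

Frame: uid at 0 (size 2, align 2) → ends 2; refcount at 2 (size 2, align 2) → ends 4; gid at 4 (size 4, align 4) → ends 8; state at 8 (size 1, align 1) → ends 9; tail pad 3 to reach multiple of 4; total 12 bytes, alignment 4
attrs at 0 (size 1, align 1) → ends 1
reserved at 1 (size 1, align 1) → ends 2
offset at 2 (size 1, align 1) → ends 3
crc at 3 (size 4, align 1) → ends 7
mtime at 7 (size 12, align 1) → ends 19
within Frame: state at 8
7 + 8 = 15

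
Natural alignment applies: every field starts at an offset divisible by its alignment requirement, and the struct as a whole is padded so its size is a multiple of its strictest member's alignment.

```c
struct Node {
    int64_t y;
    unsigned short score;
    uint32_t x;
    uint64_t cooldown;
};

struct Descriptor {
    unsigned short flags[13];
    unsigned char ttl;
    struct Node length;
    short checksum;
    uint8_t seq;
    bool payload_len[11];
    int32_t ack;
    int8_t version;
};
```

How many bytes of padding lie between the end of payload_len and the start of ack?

Node: 0..8  y  (8B, 8-aligned); 8..10  score  (2B, 2-aligned); 10..12  -- padding (2B); 12..16  x  (4B, 4-aligned); 16..24  cooldown  (8B, 8-aligned); sizeof = 24, alignof = 8
0..26  flags  (26B, 2-aligned)
26..27  ttl  (1B, 1-aligned)
27..32  -- padding (5B)
32..56  length  (24B, 8-aligned)
56..58  checksum  (2B, 2-aligned)
58..59  seq  (1B, 1-aligned)
59..70  payload_len  (11B, 1-aligned)
70..72  -- padding (2B)
72..76  ack  (4B, 4-aligned)

2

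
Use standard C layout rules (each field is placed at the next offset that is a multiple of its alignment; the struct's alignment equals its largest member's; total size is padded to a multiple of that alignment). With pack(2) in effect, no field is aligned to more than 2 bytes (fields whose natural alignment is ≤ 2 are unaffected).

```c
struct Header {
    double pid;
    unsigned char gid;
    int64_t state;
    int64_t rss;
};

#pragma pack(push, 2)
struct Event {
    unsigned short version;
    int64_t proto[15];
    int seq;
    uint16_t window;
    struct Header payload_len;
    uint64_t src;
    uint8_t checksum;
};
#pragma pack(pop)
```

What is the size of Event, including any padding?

170 bytes

Header: @0: pid [8B, align 8] → 8; @8: gid [1B, align 1] → 9; +7 pad (align 8); @16: state [8B, align 8] → 24; @24: rss [8B, align 8] → 32; size 32, align 8
@0: version [2B, align 2] → 2
@2: proto [120B, align 2] → 122
@122: seq [4B, align 2] → 126
@126: window [2B, align 2] → 128
@128: payload_len [32B, align 2] → 160
@160: src [8B, align 2] → 168
@168: checksum [1B, align 1] → 169
+1 tail pad (align 2)
size 170, align 2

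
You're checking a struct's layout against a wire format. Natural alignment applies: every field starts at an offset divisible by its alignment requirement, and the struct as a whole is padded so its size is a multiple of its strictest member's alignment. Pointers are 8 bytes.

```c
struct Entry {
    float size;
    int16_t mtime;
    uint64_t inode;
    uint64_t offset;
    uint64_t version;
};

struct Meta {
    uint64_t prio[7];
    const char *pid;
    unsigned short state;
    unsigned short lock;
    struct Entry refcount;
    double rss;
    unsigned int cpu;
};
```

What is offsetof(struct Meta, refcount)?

Entry: size at 0 (size 4, align 4) → ends 4; mtime at 4 (size 2, align 2) → ends 6; pad 2 to align 8 for inode; inode at 8 (size 8, align 8) → ends 16; offset at 16 (size 8, align 8) → ends 24; version at 24 (size 8, align 8) → ends 32; total 32 bytes, alignment 8
prio at 0 (size 56, align 8) → ends 56
pid at 56 (size 8, align 8) → ends 64
state at 64 (size 2, align 2) → ends 66
lock at 66 (size 2, align 2) → ends 68
pad 4 to align 8 for refcount
refcount at 72 (size 32, align 8) → ends 104

72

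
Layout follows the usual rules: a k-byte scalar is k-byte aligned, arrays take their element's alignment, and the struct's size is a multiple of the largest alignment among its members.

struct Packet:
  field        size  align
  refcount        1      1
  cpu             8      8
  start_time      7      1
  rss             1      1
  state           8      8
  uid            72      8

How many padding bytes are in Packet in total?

7

0..1  refcount  (1B, 1-aligned)
1..8  -- padding (7B)
8..16  cpu  (8B, 8-aligned)
16..23  start_time  (7B, 1-aligned)
23..24  rss  (1B, 1-aligned)
24..32  state  (8B, 8-aligned)
32..104  uid  (72B, 8-aligned)
sizeof = 104, alignof = 8
data bytes 97, size 104 → padding 7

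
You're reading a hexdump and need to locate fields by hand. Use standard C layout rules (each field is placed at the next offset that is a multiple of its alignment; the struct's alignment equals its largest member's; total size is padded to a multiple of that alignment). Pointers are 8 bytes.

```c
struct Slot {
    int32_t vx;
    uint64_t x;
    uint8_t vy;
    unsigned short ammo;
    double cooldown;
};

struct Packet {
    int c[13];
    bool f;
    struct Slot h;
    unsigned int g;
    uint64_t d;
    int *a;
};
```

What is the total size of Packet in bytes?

Slot: @0: vx [4B, align 4] → 4; +4 pad (align 8); @8: x [8B, align 8] → 16; @16: vy [1B, align 1] → 17; +1 pad (align 2); @18: ammo [2B, align 2] → 20; +4 pad (align 8); @24: cooldown [8B, align 8] → 32; size 32, align 8
@0: c [52B, align 4] → 52
@52: f [1B, align 1] → 53
+3 pad (align 8)
@56: h [32B, align 8] → 88
@88: g [4B, align 4] → 92
+4 pad (align 8)
@96: d [8B, align 8] → 104
@104: a [8B, align 8] → 112
size 112, align 8

112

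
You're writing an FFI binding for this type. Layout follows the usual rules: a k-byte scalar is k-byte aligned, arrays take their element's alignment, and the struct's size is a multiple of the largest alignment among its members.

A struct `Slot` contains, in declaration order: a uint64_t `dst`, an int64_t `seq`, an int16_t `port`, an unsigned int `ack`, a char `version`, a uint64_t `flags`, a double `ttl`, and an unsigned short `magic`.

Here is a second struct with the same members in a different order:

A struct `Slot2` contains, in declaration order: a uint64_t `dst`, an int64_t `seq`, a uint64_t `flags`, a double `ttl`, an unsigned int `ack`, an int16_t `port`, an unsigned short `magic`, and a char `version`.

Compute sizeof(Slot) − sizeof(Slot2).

0..8  dst  (8B, 8-aligned)
8..16  seq  (8B, 8-aligned)
16..18  port  (2B, 2-aligned)
18..20  -- padding (2B)
20..24  ack  (4B, 4-aligned)
24..25  version  (1B, 1-aligned)
25..32  -- padding (7B)
32..40  flags  (8B, 8-aligned)
40..48  ttl  (8B, 8-aligned)
48..50  magic  (2B, 2-aligned)
50..56  -- tail padding (6B)
sizeof = 56, alignof = 8
— Slot2 —
0..8  dst  (8B, 8-aligned)
8..16  seq  (8B, 8-aligned)
16..24  flags  (8B, 8-aligned)
24..32  ttl  (8B, 8-aligned)
32..36  ack  (4B, 4-aligned)
36..38  port  (2B, 2-aligned)
38..40  magic  (2B, 2-aligned)
40..41  version  (1B, 1-aligned)
41..48  -- tail padding (7B)
sizeof = 48, alignof = 8
56 − 48 = 8

8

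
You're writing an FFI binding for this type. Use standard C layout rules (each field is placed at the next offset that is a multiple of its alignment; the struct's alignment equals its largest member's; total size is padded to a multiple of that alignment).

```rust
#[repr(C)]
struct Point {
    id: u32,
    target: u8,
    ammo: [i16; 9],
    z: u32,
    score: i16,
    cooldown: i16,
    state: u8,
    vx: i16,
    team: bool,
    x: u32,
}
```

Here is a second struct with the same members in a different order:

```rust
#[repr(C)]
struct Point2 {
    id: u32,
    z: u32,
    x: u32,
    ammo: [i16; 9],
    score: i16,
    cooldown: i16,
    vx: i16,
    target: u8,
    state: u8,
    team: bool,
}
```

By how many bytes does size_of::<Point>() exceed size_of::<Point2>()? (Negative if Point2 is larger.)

id at 0 (size 4, align 4) → ends 4
target at 4 (size 1, align 1) → ends 5
pad 1 to align 2 for ammo
ammo at 6 (size 18, align 2) → ends 24
z at 24 (size 4, align 4) → ends 28
score at 28 (size 2, align 2) → ends 30
cooldown at 30 (size 2, align 2) → ends 32
state at 32 (size 1, align 1) → ends 33
pad 1 to align 2 for vx
vx at 34 (size 2, align 2) → ends 36
team at 36 (size 1, align 1) → ends 37
pad 3 to align 4 for x
x at 40 (size 4, align 4) → ends 44
total 44 bytes, alignment 4
— Point2 —
id at 0 (size 4, align 4) → ends 4
z at 4 (size 4, align 4) → ends 8
x at 8 (size 4, align 4) → ends 12
ammo at 12 (size 18, align 2) → ends 30
score at 30 (size 2, align 2) → ends 32
cooldown at 32 (size 2, align 2) → ends 34
vx at 34 (size 2, align 2) → ends 36
target at 36 (size 1, align 1) → ends 37
state at 37 (size 1, align 1) → ends 38
team at 38 (size 1, align 1) → ends 39
tail pad 1 to reach multiple of 4
total 40 bytes, alignment 4
44 − 40 = 4

4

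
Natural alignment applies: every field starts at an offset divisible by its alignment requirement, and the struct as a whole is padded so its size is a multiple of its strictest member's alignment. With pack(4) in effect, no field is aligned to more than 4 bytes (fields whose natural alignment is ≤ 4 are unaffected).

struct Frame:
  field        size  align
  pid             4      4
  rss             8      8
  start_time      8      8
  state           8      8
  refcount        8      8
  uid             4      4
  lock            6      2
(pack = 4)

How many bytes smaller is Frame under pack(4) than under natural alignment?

natural layout:
  @0: pid [4B, align 4] → 4
  +4 pad (align 8)
  @8: rss [8B, align 8] → 16
  @16: start_time [8B, align 8] → 24
  @24: state [8B, align 8] → 32
  @32: refcount [8B, align 8] → 40
  @40: uid [4B, align 4] → 44
  @44: lock [6B, align 2] → 50
  +6 tail pad (align 8)
  size 56, align 8
packed(4) layout:
  @0: pid [4B, align 4] → 4
  @4: rss [8B, align 4] → 12
  @12: start_time [8B, align 4] → 20
  @20: state [8B, align 4] → 28
  @28: refcount [8B, align 4] → 36
  @36: uid [4B, align 4] → 40
  @40: lock [6B, align 2] → 46
  +2 tail pad (align 4)
  size 48, align 4
56 − 48 = 8

8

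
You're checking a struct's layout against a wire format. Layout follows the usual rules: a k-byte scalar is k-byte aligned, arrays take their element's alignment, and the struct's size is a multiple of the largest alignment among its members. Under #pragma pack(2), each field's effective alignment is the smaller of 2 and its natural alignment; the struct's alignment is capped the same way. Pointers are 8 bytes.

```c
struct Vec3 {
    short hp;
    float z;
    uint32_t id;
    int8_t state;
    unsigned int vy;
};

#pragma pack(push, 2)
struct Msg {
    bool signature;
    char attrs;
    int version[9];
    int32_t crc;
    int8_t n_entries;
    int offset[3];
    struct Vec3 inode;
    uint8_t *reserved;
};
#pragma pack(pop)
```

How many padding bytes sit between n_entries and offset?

1

Vec3: @0: hp [2B, align 2] → 2; +2 pad (align 4); @4: z [4B, align 4] → 8; @8: id [4B, align 4] → 12; @12: state [1B, align 1] → 13; +3 pad (align 4); @16: vy [4B, align 4] → 20; size 20, align 4
@0: signature [1B, align 1] → 1
@1: attrs [1B, align 1] → 2
@2: version [36B, align 2] → 38
@38: crc [4B, align 2] → 42
@42: n_entries [1B, align 1] → 43
+1 pad (align 2)
@44: offset [12B, align 2] → 56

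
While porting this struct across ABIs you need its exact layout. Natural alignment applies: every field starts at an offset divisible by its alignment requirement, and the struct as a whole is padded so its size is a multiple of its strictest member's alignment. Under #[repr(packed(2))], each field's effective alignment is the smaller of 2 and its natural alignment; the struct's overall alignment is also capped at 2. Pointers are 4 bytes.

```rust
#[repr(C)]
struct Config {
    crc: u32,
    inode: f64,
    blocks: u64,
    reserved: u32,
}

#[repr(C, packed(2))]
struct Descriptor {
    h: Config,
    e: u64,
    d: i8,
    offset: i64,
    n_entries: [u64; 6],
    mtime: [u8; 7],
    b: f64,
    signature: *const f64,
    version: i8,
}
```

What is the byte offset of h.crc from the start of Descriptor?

Config: crc at 0 (size 4, align 4) → ends 4; pad 4 to align 8 for inode; inode at 8 (size 8, align 8) → ends 16; blocks at 16 (size 8, align 8) → ends 24; reserved at 24 (size 4, align 4) → ends 28; tail pad 4 to reach multiple of 8; total 32 bytes, alignment 8
h at 0 (size 32, align 2) → ends 32
within Config: crc at 0
0 + 0 = 0

0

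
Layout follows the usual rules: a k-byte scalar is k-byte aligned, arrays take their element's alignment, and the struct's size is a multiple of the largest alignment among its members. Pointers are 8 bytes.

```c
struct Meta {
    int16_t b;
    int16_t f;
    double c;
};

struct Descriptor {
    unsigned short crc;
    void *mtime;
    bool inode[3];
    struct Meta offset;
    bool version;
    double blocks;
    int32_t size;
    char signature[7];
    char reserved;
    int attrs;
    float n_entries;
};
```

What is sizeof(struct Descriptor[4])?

Meta: b at 0 (size 2, align 2) → ends 2; f at 2 (size 2, align 2) → ends 4; pad 4 to align 8 for c; c at 8 (size 8, align 8) → ends 16; total 16 bytes, alignment 8
crc at 0 (size 2, align 2) → ends 2
pad 6 to align 8 for mtime
mtime at 8 (size 8, align 8) → ends 16
inode at 16 (size 3, align 1) → ends 19
pad 5 to align 8 for offset
offset at 24 (size 16, align 8) → ends 40
version at 40 (size 1, align 1) → ends 41
pad 7 to align 8 for blocks
blocks at 48 (size 8, align 8) → ends 56
size at 56 (size 4, align 4) → ends 60
signature at 60 (size 7, align 1) → ends 67
reserved at 67 (size 1, align 1) → ends 68
attrs at 68 (size 4, align 4) → ends 72
n_entries at 72 (size 4, align 4) → ends 76
tail pad 4 to reach multiple of 8
total 80 bytes, alignment 8
array of 4: 4 × 80 = 320

320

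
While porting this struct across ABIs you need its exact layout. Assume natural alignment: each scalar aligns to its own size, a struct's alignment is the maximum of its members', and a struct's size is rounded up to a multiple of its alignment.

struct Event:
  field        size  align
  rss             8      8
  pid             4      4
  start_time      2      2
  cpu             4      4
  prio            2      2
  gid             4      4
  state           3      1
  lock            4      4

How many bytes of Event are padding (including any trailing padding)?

9

rss at 0 (size 8, align 8) → ends 8
pid at 8 (size 4, align 4) → ends 12
start_time at 12 (size 2, align 2) → ends 14
pad 2 to align 4 for cpu
cpu at 16 (size 4, align 4) → ends 20
prio at 20 (size 2, align 2) → ends 22
pad 2 to align 4 for gid
gid at 24 (size 4, align 4) → ends 28
state at 28 (size 3, align 1) → ends 31
pad 1 to align 4 for lock
lock at 32 (size 4, align 4) → ends 36
tail pad 4 to reach multiple of 8
total 40 bytes, alignment 8
data bytes 31, size 40 → padding 9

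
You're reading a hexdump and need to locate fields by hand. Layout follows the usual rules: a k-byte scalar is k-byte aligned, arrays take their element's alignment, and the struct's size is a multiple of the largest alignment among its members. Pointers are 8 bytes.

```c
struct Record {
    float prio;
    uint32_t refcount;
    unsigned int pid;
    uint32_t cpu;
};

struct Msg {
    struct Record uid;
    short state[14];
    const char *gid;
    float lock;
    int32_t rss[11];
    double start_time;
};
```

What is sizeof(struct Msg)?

112

Record: @0: prio [4B, align 4] → 4; @4: refcount [4B, align 4] → 8; @8: pid [4B, align 4] → 12; @12: cpu [4B, align 4] → 16; size 16, align 4
@0: uid [16B, align 4] → 16
@16: state [28B, align 2] → 44
+4 pad (align 8)
@48: gid [8B, align 8] → 56
@56: lock [4B, align 4] → 60
@60: rss [44B, align 4] → 104
@104: start_time [8B, align 8] → 112
size 112, align 8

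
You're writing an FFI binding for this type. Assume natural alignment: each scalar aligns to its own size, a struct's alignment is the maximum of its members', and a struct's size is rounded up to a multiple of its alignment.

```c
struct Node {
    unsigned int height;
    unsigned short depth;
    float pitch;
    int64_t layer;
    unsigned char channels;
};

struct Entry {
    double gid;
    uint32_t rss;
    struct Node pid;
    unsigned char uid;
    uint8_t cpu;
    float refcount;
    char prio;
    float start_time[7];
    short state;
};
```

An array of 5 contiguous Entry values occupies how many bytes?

Node: 0..4  height  (4B, 4-aligned); 4..6  depth  (2B, 2-aligned); 6..8  -- padding (2B); 8..12  pitch  (4B, 4-aligned); 12..16  -- padding (4B); 16..24  layer  (8B, 8-aligned); 24..25  channels  (1B, 1-aligned); 25..32  -- tail padding (7B); sizeof = 32, alignof = 8
0..8  gid  (8B, 8-aligned)
8..12  rss  (4B, 4-aligned)
12..16  -- padding (4B)
16..48  pid  (32B, 8-aligned)
48..49  uid  (1B, 1-aligned)
49..50  cpu  (1B, 1-aligned)
50..52  -- padding (2B)
52..56  refcount  (4B, 4-aligned)
56..57  prio  (1B, 1-aligned)
57..60  -- padding (3B)
60..88  start_time  (28B, 4-aligned)
88..90  state  (2B, 2-aligned)
90..96  -- tail padding (6B)
sizeof = 96, alignof = 8
array of 5: 5 × 96 = 480

480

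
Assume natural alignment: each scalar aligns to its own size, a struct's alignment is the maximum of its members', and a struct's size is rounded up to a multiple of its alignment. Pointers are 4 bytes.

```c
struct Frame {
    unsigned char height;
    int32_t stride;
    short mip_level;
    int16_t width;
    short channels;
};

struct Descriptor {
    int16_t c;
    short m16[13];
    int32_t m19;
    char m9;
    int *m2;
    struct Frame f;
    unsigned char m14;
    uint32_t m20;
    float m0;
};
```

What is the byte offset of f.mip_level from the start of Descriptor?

48

Frame: 0..1  height  (1B, 1-aligned); 1..4  -- padding (3B); 4..8  stride  (4B, 4-aligned); 8..10  mip_level  (2B, 2-aligned); 10..12  width  (2B, 2-aligned); 12..14  channels  (2B, 2-aligned); 14..16  -- tail padding (2B); sizeof = 16, alignof = 4
0..2  c  (2B, 2-aligned)
2..28  m16  (26B, 2-aligned)
28..32  m19  (4B, 4-aligned)
32..33  m9  (1B, 1-aligned)
33..36  -- padding (3B)
36..40  m2  (4B, 4-aligned)
40..56  f  (16B, 4-aligned)
within Frame: mip_level at 8
40 + 8 = 48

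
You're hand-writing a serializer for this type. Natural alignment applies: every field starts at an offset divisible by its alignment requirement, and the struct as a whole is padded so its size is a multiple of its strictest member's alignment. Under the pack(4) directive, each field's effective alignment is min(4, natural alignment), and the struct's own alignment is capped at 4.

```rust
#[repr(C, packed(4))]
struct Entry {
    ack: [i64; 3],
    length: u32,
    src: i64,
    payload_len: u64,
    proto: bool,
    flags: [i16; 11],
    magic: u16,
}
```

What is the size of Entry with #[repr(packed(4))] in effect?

72

@0: ack [24B, align 4] → 24
@24: length [4B, align 4] → 28
@28: src [8B, align 4] → 36
@36: payload_len [8B, align 4] → 44
@44: proto [1B, align 1] → 45
+1 pad (align 2)
@46: flags [22B, align 2] → 68
@68: magic [2B, align 2] → 70
+2 tail pad (align 4)
size 72, align 4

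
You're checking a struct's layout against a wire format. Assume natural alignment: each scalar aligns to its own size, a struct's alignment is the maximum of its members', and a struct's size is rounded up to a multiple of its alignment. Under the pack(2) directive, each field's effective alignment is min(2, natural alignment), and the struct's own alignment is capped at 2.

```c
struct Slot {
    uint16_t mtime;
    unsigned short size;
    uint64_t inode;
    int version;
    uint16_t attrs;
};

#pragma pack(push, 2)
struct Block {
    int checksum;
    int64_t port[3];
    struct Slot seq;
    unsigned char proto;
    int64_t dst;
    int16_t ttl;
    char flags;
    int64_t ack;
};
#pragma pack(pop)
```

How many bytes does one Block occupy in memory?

74

Slot: @0: mtime [2B, align 2] → 2; @2: size [2B, align 2] → 4; +4 pad (align 8); @8: inode [8B, align 8] → 16; @16: version [4B, align 4] → 20; @20: attrs [2B, align 2] → 22; +2 tail pad (align 8); size 24, align 8
@0: checksum [4B, align 2] → 4
@4: port [24B, align 2] → 28
@28: seq [24B, align 2] → 52
@52: proto [1B, align 1] → 53
+1 pad (align 2)
@54: dst [8B, align 2] → 62
@62: ttl [2B, align 2] → 64
@64: flags [1B, align 1] → 65
+1 pad (align 2)
@66: ack [8B, align 2] → 74
size 74, align 2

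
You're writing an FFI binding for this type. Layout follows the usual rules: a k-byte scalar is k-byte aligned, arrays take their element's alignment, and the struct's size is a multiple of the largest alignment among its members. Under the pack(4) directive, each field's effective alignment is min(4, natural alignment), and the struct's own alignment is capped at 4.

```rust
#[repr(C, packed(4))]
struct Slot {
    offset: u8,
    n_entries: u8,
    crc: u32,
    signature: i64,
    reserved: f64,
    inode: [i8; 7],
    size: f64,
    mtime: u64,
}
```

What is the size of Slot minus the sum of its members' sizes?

@0: offset [1B, align 1] → 1
@1: n_entries [1B, align 1] → 2
+2 pad (align 4)
@4: crc [4B, align 4] → 8
@8: signature [8B, align 4] → 16
@16: reserved [8B, align 4] → 24
@24: inode [7B, align 1] → 31
+1 pad (align 4)
@32: size [8B, align 4] → 40
@40: mtime [8B, align 4] → 48
size 48, align 4
data bytes 45, size 48 → padding 3

3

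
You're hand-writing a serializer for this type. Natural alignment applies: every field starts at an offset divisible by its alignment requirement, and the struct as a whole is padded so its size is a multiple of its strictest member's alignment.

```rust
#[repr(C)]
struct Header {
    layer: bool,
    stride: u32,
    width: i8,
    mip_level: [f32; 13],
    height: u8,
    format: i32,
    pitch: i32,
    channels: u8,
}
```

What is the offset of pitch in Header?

72

@0: layer [1B, align 1] → 1
+3 pad (align 4)
@4: stride [4B, align 4] → 8
@8: width [1B, align 1] → 9
+3 pad (align 4)
@12: mip_level [52B, align 4] → 64
@64: height [1B, align 1] → 65
+3 pad (align 4)
@68: format [4B, align 4] → 72
@72: pitch [4B, align 4] → 76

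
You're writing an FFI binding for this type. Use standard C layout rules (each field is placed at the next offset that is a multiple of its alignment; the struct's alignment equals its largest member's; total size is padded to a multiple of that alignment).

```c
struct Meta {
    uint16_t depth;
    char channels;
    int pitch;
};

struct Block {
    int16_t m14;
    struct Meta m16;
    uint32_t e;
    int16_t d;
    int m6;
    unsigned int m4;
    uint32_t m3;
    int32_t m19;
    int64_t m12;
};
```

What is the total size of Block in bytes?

48

Meta: @0: depth [2B, align 2] → 2; @2: channels [1B, align 1] → 3; +1 pad (align 4); @4: pitch [4B, align 4] → 8; size 8, align 4
@0: m14 [2B, align 2] → 2
+2 pad (align 4)
@4: m16 [8B, align 4] → 12
@12: e [4B, align 4] → 16
@16: d [2B, align 2] → 18
+2 pad (align 4)
@20: m6 [4B, align 4] → 24
@24: m4 [4B, align 4] → 28
@28: m3 [4B, align 4] → 32
@32: m19 [4B, align 4] → 36
+4 pad (align 8)
@40: m12 [8B, align 8] → 48
size 48, align 8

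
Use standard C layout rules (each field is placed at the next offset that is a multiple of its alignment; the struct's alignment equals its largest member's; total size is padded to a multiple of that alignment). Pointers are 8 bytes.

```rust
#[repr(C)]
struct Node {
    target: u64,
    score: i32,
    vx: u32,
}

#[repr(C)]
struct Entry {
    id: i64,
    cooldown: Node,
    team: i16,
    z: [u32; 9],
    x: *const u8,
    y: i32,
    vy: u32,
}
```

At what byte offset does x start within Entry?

64

Node: target at 0 (size 8, align 8) → ends 8; score at 8 (size 4, align 4) → ends 12; vx at 12 (size 4, align 4) → ends 16; total 16 bytes, alignment 8
id at 0 (size 8, align 8) → ends 8
cooldown at 8 (size 16, align 8) → ends 24
team at 24 (size 2, align 2) → ends 26
pad 2 to align 4 for z
z at 28 (size 36, align 4) → ends 64
x at 64 (size 8, align 8) → ends 72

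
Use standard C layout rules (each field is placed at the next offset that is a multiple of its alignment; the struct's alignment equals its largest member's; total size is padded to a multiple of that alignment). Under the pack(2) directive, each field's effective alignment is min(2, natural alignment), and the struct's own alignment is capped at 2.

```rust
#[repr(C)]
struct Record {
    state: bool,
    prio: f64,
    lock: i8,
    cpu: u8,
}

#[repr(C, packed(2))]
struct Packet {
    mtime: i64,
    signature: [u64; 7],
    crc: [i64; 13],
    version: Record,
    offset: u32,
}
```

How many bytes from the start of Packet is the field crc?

Record: state at 0 (size 1, align 1) → ends 1; pad 7 to align 8 for prio; prio at 8 (size 8, align 8) → ends 16; lock at 16 (size 1, align 1) → ends 17; cpu at 17 (size 1, align 1) → ends 18; tail pad 6 to reach multiple of 8; total 24 bytes, alignment 8
mtime at 0 (size 8, align 2) → ends 8
signature at 8 (size 56, align 2) → ends 64
crc at 64 (size 104, align 2) → ends 168

64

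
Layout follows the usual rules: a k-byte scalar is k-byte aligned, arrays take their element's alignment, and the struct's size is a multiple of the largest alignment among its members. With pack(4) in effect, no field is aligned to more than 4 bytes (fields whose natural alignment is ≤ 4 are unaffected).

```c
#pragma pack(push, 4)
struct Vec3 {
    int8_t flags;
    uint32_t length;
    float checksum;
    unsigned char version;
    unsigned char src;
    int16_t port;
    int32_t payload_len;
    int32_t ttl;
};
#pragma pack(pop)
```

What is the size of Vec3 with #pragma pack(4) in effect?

@0: flags [1B, align 1] → 1
+3 pad (align 4)
@4: length [4B, align 4] → 8
@8: checksum [4B, align 4] → 12
@12: version [1B, align 1] → 13
@13: src [1B, align 1] → 14
@14: port [2B, align 2] → 16
@16: payload_len [4B, align 4] → 20
@20: ttl [4B, align 4] → 24
size 24, align 4

24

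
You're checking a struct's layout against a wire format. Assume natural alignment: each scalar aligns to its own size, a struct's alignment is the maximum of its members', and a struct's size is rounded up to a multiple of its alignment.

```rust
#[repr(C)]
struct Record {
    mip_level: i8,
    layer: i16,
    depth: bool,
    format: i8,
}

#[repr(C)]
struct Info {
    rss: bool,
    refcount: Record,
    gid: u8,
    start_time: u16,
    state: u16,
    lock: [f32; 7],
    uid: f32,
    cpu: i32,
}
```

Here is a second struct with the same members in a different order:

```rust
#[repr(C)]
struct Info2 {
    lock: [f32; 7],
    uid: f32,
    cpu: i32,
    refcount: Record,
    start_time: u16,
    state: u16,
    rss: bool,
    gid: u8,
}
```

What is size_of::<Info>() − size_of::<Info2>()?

4

Record: @0: mip_level [1B, align 1] → 1; +1 pad (align 2); @2: layer [2B, align 2] → 4; @4: depth [1B, align 1] → 5; @5: format [1B, align 1] → 6; size 6, align 2
@0: rss [1B, align 1] → 1
+1 pad (align 2)
@2: refcount [6B, align 2] → 8
@8: gid [1B, align 1] → 9
+1 pad (align 2)
@10: start_time [2B, align 2] → 12
@12: state [2B, align 2] → 14
+2 pad (align 4)
@16: lock [28B, align 4] → 44
@44: uid [4B, align 4] → 48
@48: cpu [4B, align 4] → 52
size 52, align 4
— Info2 —
@0: lock [28B, align 4] → 28
@28: uid [4B, align 4] → 32
@32: cpu [4B, align 4] → 36
@36: refcount [6B, align 2] → 42
@42: start_time [2B, align 2] → 44
@44: state [2B, align 2] → 46
@46: rss [1B, align 1] → 47
@47: gid [1B, align 1] → 48
size 48, align 4
52 − 48 = 4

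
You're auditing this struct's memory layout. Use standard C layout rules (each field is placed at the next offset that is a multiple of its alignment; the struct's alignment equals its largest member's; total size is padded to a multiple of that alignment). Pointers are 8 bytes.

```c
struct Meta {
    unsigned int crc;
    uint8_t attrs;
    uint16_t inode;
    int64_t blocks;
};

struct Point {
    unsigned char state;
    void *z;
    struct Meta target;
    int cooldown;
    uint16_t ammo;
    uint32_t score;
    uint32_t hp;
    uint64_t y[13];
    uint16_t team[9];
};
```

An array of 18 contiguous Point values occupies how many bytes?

3168

Meta: crc at 0 (size 4, align 4) → ends 4; attrs at 4 (size 1, align 1) → ends 5; pad 1 to align 2 for inode; inode at 6 (size 2, align 2) → ends 8; blocks at 8 (size 8, align 8) → ends 16; total 16 bytes, alignment 8
state at 0 (size 1, align 1) → ends 1
pad 7 to align 8 for z
z at 8 (size 8, align 8) → ends 16
target at 16 (size 16, align 8) → ends 32
cooldown at 32 (size 4, align 4) → ends 36
ammo at 36 (size 2, align 2) → ends 38
pad 2 to align 4 for score
score at 40 (size 4, align 4) → ends 44
hp at 44 (size 4, align 4) → ends 48
y at 48 (size 104, align 8) → ends 152
team at 152 (size 18, align 2) → ends 170
tail pad 6 to reach multiple of 8
total 176 bytes, alignment 8
array of 18: 18 × 176 = 3168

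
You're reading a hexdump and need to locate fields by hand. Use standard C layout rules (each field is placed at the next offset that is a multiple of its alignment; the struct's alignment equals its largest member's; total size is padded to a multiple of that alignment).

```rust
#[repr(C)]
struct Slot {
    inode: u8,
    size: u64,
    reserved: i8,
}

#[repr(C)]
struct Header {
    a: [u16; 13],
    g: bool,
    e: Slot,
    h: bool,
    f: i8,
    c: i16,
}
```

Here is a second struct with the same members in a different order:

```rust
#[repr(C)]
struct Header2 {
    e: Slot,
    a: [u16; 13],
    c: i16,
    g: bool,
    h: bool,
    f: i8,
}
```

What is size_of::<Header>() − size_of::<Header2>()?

Slot: inode at 0 (size 1, align 1) → ends 1; pad 7 to align 8 for size; size at 8 (size 8, align 8) → ends 16; reserved at 16 (size 1, align 1) → ends 17; tail pad 7 to reach multiple of 8; total 24 bytes, alignment 8
a at 0 (size 26, align 2) → ends 26
g at 26 (size 1, align 1) → ends 27
pad 5 to align 8 for e
e at 32 (size 24, align 8) → ends 56
h at 56 (size 1, align 1) → ends 57
f at 57 (size 1, align 1) → ends 58
c at 58 (size 2, align 2) → ends 60
tail pad 4 to reach multiple of 8
total 64 bytes, alignment 8
— Header2 —
e at 0 (size 24, align 8) → ends 24
a at 24 (size 26, align 2) → ends 50
c at 50 (size 2, align 2) → ends 52
g at 52 (size 1, align 1) → ends 53
h at 53 (size 1, align 1) → ends 54
f at 54 (size 1, align 1) → ends 55
tail pad 1 to reach multiple of 8
total 56 bytes, alignment 8
64 − 56 = 8

8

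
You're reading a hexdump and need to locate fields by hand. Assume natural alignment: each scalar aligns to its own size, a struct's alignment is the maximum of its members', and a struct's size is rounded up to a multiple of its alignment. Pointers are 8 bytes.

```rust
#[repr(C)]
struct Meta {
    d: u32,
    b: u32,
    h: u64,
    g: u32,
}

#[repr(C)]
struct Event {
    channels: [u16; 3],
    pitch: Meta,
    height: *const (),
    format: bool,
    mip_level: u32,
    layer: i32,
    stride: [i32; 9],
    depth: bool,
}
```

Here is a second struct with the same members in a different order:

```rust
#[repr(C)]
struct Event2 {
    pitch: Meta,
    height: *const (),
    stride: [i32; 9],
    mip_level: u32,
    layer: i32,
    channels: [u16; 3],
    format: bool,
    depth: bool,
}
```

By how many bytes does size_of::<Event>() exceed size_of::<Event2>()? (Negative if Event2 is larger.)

8

Meta: d at 0 (size 4, align 4) → ends 4; b at 4 (size 4, align 4) → ends 8; h at 8 (size 8, align 8) → ends 16; g at 16 (size 4, align 4) → ends 20; tail pad 4 to reach multiple of 8; total 24 bytes, alignment 8
channels at 0 (size 6, align 2) → ends 6
pad 2 to align 8 for pitch
pitch at 8 (size 24, align 8) → ends 32
height at 32 (size 8, align 8) → ends 40
format at 40 (size 1, align 1) → ends 41
pad 3 to align 4 for mip_level
mip_level at 44 (size 4, align 4) → ends 48
layer at 48 (size 4, align 4) → ends 52
stride at 52 (size 36, align 4) → ends 88
depth at 88 (size 1, align 1) → ends 89
tail pad 7 to reach multiple of 8
total 96 bytes, alignment 8
— Event2 —
pitch at 0 (size 24, align 8) → ends 24
height at 24 (size 8, align 8) → ends 32
stride at 32 (size 36, align 4) → ends 68
mip_level at 68 (size 4, align 4) → ends 72
layer at 72 (size 4, align 4) → ends 76
channels at 76 (size 6, align 2) → ends 82
format at 82 (size 1, align 1) → ends 83
depth at 83 (size 1, align 1) → ends 84
tail pad 4 to reach multiple of 8
total 88 bytes, alignment 8
96 − 88 = 8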